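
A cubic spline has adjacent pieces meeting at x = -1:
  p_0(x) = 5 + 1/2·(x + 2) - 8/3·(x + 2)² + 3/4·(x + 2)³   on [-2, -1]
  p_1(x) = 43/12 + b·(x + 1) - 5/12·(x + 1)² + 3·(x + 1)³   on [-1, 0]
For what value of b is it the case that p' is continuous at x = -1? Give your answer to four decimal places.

-2.5833

p_0'(x) = 1/2 - 16/3·(x + 2) + 9/4·(x + 2)², so p_0'(-1) = -31/12. On the right, p_1'(-1) = b, so b = -31/12.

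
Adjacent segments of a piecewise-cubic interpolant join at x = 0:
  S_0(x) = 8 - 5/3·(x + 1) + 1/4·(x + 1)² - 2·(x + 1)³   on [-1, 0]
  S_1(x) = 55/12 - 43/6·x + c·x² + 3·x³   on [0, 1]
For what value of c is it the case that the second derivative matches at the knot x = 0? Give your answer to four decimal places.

S_0''(x) = 1/2 - 12·(x + 1), so S_0''(0) = -23/2. On the right, S_1''(0) = 2c, so c = -23/4.

-5.7500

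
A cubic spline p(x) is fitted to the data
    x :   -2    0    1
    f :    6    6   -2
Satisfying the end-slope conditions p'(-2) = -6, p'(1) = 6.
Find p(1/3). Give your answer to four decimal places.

2.1481

Write m_i for p''(x_i). With h_i = 2, 1 and divided differences Δ_i = 0, -8, the continuity of p' gives the tridiagonal system
  2·m_0 + 6·m_1 + 1·m_2 = 6(Δ_1 - Δ_0) = -48
Clamped end conditions give two more equations: 2h_0·m_0 + h_0·m_1 = 6(Δ_0 - p'(-2)) = 36 and h_1·m_1 + 2h_1·m_2 = 6(p'(1) - Δ_1) = 84.
Hence m_0 = 21, m_1 = -24, m_2 = 54.
On [0, 1], p(x) = 6 - 9·x - 12·x² + 13·x³.
With x = 1/3: p(1/3) = 58/27.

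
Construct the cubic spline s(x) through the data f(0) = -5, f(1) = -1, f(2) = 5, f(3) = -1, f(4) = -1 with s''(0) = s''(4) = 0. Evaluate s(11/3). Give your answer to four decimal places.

Put σ_i = s'' at the i-th knot. Here h = (1, 1, 1, 1) and Δ = (4, 6, -6, 0), so the interior equations h_(i-1)·σ_(i-1) + 2(h_(i-1)+h_i)·σ_i + h_i·σ_(i+1) = 6(Δ_i − Δ_(i-1)) read
  1·σ_0 + 4·σ_1 + 1·σ_2 = 6(Δ_1 - Δ_0) = 12
  1·σ_1 + 4·σ_2 + 1·σ_3 = 6(Δ_2 - Δ_1) = -72
  1·σ_2 + 4·σ_3 + 1·σ_4 = 6(Δ_3 - Δ_2) = 36
Natural end conditions: σ_0 = σ_4 = 0.
Hence σ_0 = 0, σ_1 = 9, σ_2 = -24, σ_3 = 15, σ_4 = 0.
On [3, 4], s(x) = -1 - 5·(x - 3) + 15/2·(x - 3)² - 5/2·(x - 3)³.
With (x - 3) = 2/3: s(11/3) = -47/27.

-1.7407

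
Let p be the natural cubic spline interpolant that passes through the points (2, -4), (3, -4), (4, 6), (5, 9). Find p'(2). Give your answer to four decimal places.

Let m_i = p''(x_i). Step sizes h_i = 1, 1, 1; slopes of the chords Δ_i = (y_(i+1) - y_i)/h_i = 0, 10, 3.
  1·m_0 + 4·m_1 + 1·m_2 = 6(Δ_1 - Δ_0) = 60
  1·m_1 + 4·m_2 + 1·m_3 = 6(Δ_2 - Δ_1) = -42
Natural end conditions: m_0 = m_3 = 0.
Solving the tridiagonal system: m_0 = 0, m_1 = 94/5, m_2 = -76/5, m_3 = 0.
On [2, 3], p'(t) = b_0 + 2c_0·(t - 2) + 3d_0·(t - 2)² with b_0 = Δ_0 - h_0(2m_0 + m_1)/6 = -47/15, c_0 = m_0/2 = 0, d_0 = (m_1 - m_0)/(6h_0) = 47/15. So p'(2) = -47/15.

-3.1333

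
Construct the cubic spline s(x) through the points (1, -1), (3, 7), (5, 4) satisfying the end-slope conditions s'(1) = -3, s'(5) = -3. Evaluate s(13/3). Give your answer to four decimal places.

6.1667

Let m_i = s''(x_i). Step sizes h_i = 2, 2; slopes of the chords Δ_i = (y_(i+1) - y_i)/h_i = 4, -3/2.
  2·m_0 + 8·m_1 + 2·m_2 = 6(Δ_1 - Δ_0) = -33
Clamped end conditions give two more equations: 2h_0·m_0 + h_0·m_1 = 6(Δ_0 - s'(1)) = 42 and h_1·m_1 + 2h_1·m_2 = 6(s'(5) - Δ_1) = -9.
Solving: m_0 = 117/8, m_1 = -33/4, m_2 = 15/8.
On [3, 5], s(x) = 7 + 27/8·(x - 3) - 33/8·(x - 3)² + 27/32·(x - 3)³.
With (x - 3) = 4/3: s(13/3) = 37/6.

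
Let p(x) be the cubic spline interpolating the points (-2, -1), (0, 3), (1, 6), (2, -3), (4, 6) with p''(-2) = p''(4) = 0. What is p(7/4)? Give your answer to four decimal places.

-0.7818

With σ_i denoting the second derivative at x_i, h_i = 2, 1, 1, 2, and Δ_i = (y_(i+1) − y_i)/h_i = 2, 3, -9, 9/2:
  2·σ_0 + 6·σ_1 + 1·σ_2 = 6(Δ_1 - Δ_0) = 6
  1·σ_1 + 4·σ_2 + 1·σ_3 = 6(Δ_2 - Δ_1) = -72
  1·σ_2 + 6·σ_3 + 2·σ_4 = 6(Δ_3 - Δ_2) = 81
Natural end conditions: σ_0 = σ_4 = 0.
Forward elimination and back-substitution give σ_0 = 0, σ_1 = 217/44, σ_2 = -519/22, σ_3 = 767/44, σ_4 = 0.
On [1, 2], p(x) = 6 - 97/24·(x - 1) - 519/44·(x - 1)² + 1805/264·(x - 1)³.
With (x - 1) = 3/4: p(7/4) = -4403/5632.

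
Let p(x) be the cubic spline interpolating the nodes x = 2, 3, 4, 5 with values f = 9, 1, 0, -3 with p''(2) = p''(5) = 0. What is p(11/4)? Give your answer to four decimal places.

Put σ_i = p'' at the i-th knot. Here h = (1, 1, 1) and Δ = (-8, -1, -3), so the interior equations h_(i-1)·σ_(i-1) + 2(h_(i-1)+h_i)·σ_i + h_i·σ_(i+1) = 6(Δ_i − Δ_(i-1)) read
  1·σ_0 + 4·σ_1 + 1·σ_2 = 6(Δ_1 - Δ_0) = 42
  1·σ_1 + 4·σ_2 + 1·σ_3 = 6(Δ_2 - Δ_1) = -12
Natural end conditions: σ_0 = σ_3 = 0.
Forward elimination and back-substitution give σ_0 = 0, σ_1 = 12, σ_2 = -6, σ_3 = 0.
On [2, 3], p(x) = 9 - 10·(x - 2) + 0·(x - 2)² + 2·(x - 2)³.
With (x - 2) = 3/4: p(11/4) = 75/32.

2.3438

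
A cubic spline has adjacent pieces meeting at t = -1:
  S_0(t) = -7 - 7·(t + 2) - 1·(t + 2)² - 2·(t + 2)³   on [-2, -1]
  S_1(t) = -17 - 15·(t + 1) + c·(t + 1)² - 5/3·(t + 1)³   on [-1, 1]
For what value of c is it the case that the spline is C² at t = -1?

S_0''(t) = -2 - 12·(t + 2), so S_0''(-1) = -14. On the right, S_1''(-1) = 2c, so c = -7.

-7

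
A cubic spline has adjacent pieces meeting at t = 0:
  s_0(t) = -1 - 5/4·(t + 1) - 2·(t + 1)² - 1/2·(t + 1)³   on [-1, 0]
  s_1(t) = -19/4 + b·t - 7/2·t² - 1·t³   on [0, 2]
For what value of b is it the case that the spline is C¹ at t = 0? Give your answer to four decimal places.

s_0'(t) = -5/4 - 4·(t + 1) - 3/2·(t + 1)², so s_0'(0) = -27/4. On the right, s_1'(0) = b, so b = -27/4.

-6.7500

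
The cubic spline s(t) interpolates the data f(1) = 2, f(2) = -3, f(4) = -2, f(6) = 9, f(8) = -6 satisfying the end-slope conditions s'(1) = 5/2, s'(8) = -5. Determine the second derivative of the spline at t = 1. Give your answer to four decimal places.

Put m_i = s'' at the i-th knot. Here h = (1, 2, 2, 2) and Δ = (-5, 1/2, 11/2, -15/2), so the interior equations h_(i-1)·m_(i-1) + 2(h_(i-1)+h_i)·m_i + h_i·m_(i+1) = 6(Δ_i − Δ_(i-1)) read
  1·m_0 + 6·m_1 + 2·m_2 = 6(Δ_1 - Δ_0) = 33
  2·m_1 + 8·m_2 + 2·m_3 = 6(Δ_2 - Δ_1) = 30
  2·m_2 + 8·m_3 + 2·m_4 = 6(Δ_3 - Δ_2) = -78
Clamped end conditions give two more equations: 2h_0·m_0 + h_0·m_1 = 6(Δ_0 - s'(1)) = -45 and h_3·m_3 + 2h_3·m_4 = 6(s'(8) - Δ_3) = 15.
Solving: m_0 = -2289/86, m_1 = 354/43, m_2 = 879/172, m_3 = -588/43, m_4 = 1821/172.

-26.6163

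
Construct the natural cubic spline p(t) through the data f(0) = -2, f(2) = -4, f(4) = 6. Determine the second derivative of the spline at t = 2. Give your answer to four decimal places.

4.5000

Let M_i = p''(x_i). Step sizes h_i = 2, 2; slopes of the chords Δ_i = (y_(i+1) - y_i)/h_i = -1, 5.
  2·M_0 + 8·M_1 + 2·M_2 = 6(Δ_1 - Δ_0) = 36
Natural end conditions: M_0 = M_2 = 0.
Solving: M_0 = 0, M_1 = 9/2, M_2 = 0.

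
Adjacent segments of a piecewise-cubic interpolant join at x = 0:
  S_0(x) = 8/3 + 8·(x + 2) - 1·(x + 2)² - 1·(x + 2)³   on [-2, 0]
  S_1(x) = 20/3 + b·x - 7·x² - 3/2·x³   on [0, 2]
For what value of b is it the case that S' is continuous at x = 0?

S_0'(x) = 8 - 2·(x + 2) - 3·(x + 2)², so S_0'(0) = -8. On the right, S_1'(0) = b, so b = -8.

-8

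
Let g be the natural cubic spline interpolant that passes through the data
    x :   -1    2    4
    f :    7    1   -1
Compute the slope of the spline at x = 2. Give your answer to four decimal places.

-1.4000

Put m_i = g'' at the i-th knot. Here h = (3, 2) and Δ = (-2, -1), so the interior equations h_(i-1)·m_(i-1) + 2(h_(i-1)+h_i)·m_i + h_i·m_(i+1) = 6(Δ_i − Δ_(i-1)) read
  3·m_0 + 10·m_1 + 2·m_2 = 6(Δ_1 - Δ_0) = 6
Natural end conditions: m_0 = m_2 = 0.
Hence m_0 = 0, m_1 = 3/5, m_2 = 0.
On [2, 4], g'(x) = b_1 + 2c_1·(x - 2) + 3d_1·(x - 2)² with b_1 = Δ_1 - h_1(2m_1 + m_2)/6 = -7/5, c_1 = m_1/2 = 3/10, d_1 = (m_2 - m_1)/(6h_1) = -1/20. So g'(2) = -7/5.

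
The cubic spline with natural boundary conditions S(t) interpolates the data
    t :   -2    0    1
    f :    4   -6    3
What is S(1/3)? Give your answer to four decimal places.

Let σ_i = S''(x_i). Step sizes h_i = 2, 1; slopes of the chords Δ_i = (y_(i+1) - y_i)/h_i = -5, 9.
  2·σ_0 + 6·σ_1 + 1·σ_2 = 6(Δ_1 - Δ_0) = 84
Natural end conditions: σ_0 = σ_2 = 0.
Hence σ_0 = 0, σ_1 = 14, σ_2 = 0.
On [0, 1], S(t) = -6 + 13/3·t + 7·t² - 7/3·t³.
With t = 1/3: S(1/3) = -313/81.

-3.8642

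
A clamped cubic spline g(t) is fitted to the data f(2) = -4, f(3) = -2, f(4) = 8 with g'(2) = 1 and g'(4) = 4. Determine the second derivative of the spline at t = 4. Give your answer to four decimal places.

-28.5000

Put m_i = g'' at the i-th knot. Here h = (1, 1) and Δ = (2, 10), so the interior equations h_(i-1)·m_(i-1) + 2(h_(i-1)+h_i)·m_i + h_i·m_(i+1) = 6(Δ_i − Δ_(i-1)) read
  1·m_0 + 4·m_1 + 1·m_2 = 6(Δ_1 - Δ_0) = 48
Clamped end conditions give two more equations: 2h_0·m_0 + h_0·m_1 = 6(Δ_0 - g'(2)) = 6 and h_1·m_1 + 2h_1·m_2 = 6(g'(4) - Δ_1) = -36.
Solving: m_0 = -15/2, m_1 = 21, m_2 = -57/2.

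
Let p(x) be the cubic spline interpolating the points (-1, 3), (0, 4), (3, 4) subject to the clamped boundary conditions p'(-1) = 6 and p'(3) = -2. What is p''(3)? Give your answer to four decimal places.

With M_i denoting the second derivative at x_i, h_i = 1, 3, and Δ_i = (y_(i+1) − y_i)/h_i = 1, 0:
  1·M_0 + 8·M_1 + 3·M_2 = 6(Δ_1 - Δ_0) = -6
Clamped end conditions give two more equations: 2h_0·M_0 + h_0·M_1 = 6(Δ_0 - p'(-1)) = -30 and h_1·M_1 + 2h_1·M_2 = 6(p'(3) - Δ_1) = -12.
Hence M_0 = -65/4, M_1 = 5/2, M_2 = -13/4.

-3.2500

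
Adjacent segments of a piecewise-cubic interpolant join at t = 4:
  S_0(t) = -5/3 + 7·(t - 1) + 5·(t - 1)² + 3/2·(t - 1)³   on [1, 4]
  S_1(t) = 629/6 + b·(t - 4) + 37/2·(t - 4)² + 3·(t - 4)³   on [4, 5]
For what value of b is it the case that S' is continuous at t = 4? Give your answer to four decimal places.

S_0'(t) = 7 + 10·(t - 1) + 9/2·(t - 1)², so S_0'(4) = 155/2. On the right, S_1'(4) = b, so b = 155/2.

77.5000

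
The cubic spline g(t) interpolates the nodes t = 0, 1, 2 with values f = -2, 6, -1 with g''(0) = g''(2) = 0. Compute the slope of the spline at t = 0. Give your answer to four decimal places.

11.7500

Put σ_i = g'' at the i-th knot. Here h = (1, 1) and Δ = (8, -7), so the interior equations h_(i-1)·σ_(i-1) + 2(h_(i-1)+h_i)·σ_i + h_i·σ_(i+1) = 6(Δ_i − Δ_(i-1)) read
  1·σ_0 + 4·σ_1 + 1·σ_2 = 6(Δ_1 - Δ_0) = -90
Natural end conditions: σ_0 = σ_2 = 0.
Solving the tridiagonal system: σ_0 = 0, σ_1 = -45/2, σ_2 = 0.
On [0, 1], g'(t) = b_0 + 2c_0·t + 3d_0·t² with b_0 = Δ_0 - h_0(2σ_0 + σ_1)/6 = 47/4, c_0 = σ_0/2 = 0, d_0 = (σ_1 - σ_0)/(6h_0) = -15/4. So g'(0) = 47/4.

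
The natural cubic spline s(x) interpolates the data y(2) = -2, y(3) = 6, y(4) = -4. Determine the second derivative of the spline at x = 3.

-27

Let M_i = s''(x_i). Step sizes h_i = 1, 1; slopes of the chords Δ_i = (y_(i+1) - y_i)/h_i = 8, -10.
  1·M_0 + 4·M_1 + 1·M_2 = 6(Δ_1 - Δ_0) = -108
Natural end conditions: M_0 = M_2 = 0.
Solving: M_0 = 0, M_1 = -27, M_2 = 0.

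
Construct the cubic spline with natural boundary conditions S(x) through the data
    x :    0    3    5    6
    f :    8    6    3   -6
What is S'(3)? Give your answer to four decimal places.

0.4048

Put M_i = S'' at the i-th knot. Here h = (3, 2, 1) and Δ = (-2/3, -3/2, -9), so the interior equations h_(i-1)·M_(i-1) + 2(h_(i-1)+h_i)·M_i + h_i·M_(i+1) = 6(Δ_i − Δ_(i-1)) read
  3·M_0 + 10·M_1 + 2·M_2 = 6(Δ_1 - Δ_0) = -5
  2·M_1 + 6·M_2 + 1·M_3 = 6(Δ_2 - Δ_1) = -45
Natural end conditions: M_0 = M_3 = 0.
Hence M_0 = 0, M_1 = 15/14, M_2 = -55/7, M_3 = 0.
On [3, 5], S'(x) = b_1 + 2c_1·(x - 3) + 3d_1·(x - 3)² with b_1 = Δ_1 - h_1(2M_1 + M_2)/6 = 17/42, c_1 = M_1/2 = 15/28, d_1 = (M_2 - M_1)/(6h_1) = -125/168. So S'(3) = 17/42.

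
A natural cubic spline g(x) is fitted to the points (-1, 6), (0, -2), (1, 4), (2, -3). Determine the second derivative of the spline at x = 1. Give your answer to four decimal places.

Put m_i = g'' at the i-th knot. Here h = (1, 1, 1) and Δ = (-8, 6, -7), so the interior equations h_(i-1)·m_(i-1) + 2(h_(i-1)+h_i)·m_i + h_i·m_(i+1) = 6(Δ_i − Δ_(i-1)) read
  1·m_0 + 4·m_1 + 1·m_2 = 6(Δ_1 - Δ_0) = 84
  1·m_1 + 4·m_2 + 1·m_3 = 6(Δ_2 - Δ_1) = -78
Natural end conditions: m_0 = m_3 = 0.
Forward elimination and back-substitution give m_0 = 0, m_1 = 138/5, m_2 = -132/5, m_3 = 0.

-26.4000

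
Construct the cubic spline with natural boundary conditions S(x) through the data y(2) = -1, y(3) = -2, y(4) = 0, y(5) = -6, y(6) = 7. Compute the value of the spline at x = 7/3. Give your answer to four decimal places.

Let m_i = S''(x_i). Step sizes h_i = 1, 1, 1, 1; slopes of the chords Δ_i = (y_(i+1) - y_i)/h_i = -1, 2, -6, 13.
  1·m_0 + 4·m_1 + 1·m_2 = 6(Δ_1 - Δ_0) = 18
  1·m_1 + 4·m_2 + 1·m_3 = 6(Δ_2 - Δ_1) = -48
  1·m_2 + 4·m_3 + 1·m_4 = 6(Δ_3 - Δ_2) = 114
Natural end conditions: m_0 = m_4 = 0.
Hence m_0 = 0, m_1 = 72/7, m_2 = -162/7, m_3 = 240/7, m_4 = 0.
On [2, 3], S(x) = -1 - 19/7·(x - 2) + 0·(x - 2)² + 12/7·(x - 2)³.
With (x - 2) = 1/3: S(7/3) = -116/63.

-1.8413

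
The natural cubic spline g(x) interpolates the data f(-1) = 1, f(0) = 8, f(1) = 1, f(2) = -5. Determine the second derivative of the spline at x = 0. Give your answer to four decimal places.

-22.8000

Put σ_i = g'' at the i-th knot. Here h = (1, 1, 1) and Δ = (7, -7, -6), so the interior equations h_(i-1)·σ_(i-1) + 2(h_(i-1)+h_i)·σ_i + h_i·σ_(i+1) = 6(Δ_i − Δ_(i-1)) read
  1·σ_0 + 4·σ_1 + 1·σ_2 = 6(Δ_1 - Δ_0) = -84
  1·σ_1 + 4·σ_2 + 1·σ_3 = 6(Δ_2 - Δ_1) = 6
Natural end conditions: σ_0 = σ_3 = 0.
Solving the tridiagonal system: σ_0 = 0, σ_1 = -114/5, σ_2 = 36/5, σ_3 = 0.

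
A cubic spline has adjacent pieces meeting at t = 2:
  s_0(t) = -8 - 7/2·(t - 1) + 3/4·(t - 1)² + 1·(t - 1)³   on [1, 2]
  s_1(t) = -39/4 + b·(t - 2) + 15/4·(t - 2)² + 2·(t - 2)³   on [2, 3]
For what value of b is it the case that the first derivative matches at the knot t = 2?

s_0'(t) = -7/2 + 3/2·(t - 1) + 3·(t - 1)², so s_0'(2) = 1. On the right, s_1'(2) = b, so b = 1.

1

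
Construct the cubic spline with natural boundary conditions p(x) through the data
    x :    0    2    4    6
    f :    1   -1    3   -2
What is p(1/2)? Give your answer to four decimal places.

Let M_i = p''(x_i). Step sizes h_i = 2, 2, 2; slopes of the chords Δ_i = (y_(i+1) - y_i)/h_i = -1, 2, -5/2.
  2·M_0 + 8·M_1 + 2·M_2 = 6(Δ_1 - Δ_0) = 18
  2·M_1 + 8·M_2 + 2·M_3 = 6(Δ_2 - Δ_1) = -27
Natural end conditions: M_0 = M_3 = 0.
Hence M_0 = 0, M_1 = 33/10, M_2 = -21/5, M_3 = 0.
On [0, 2], p(x) = 1 - 21/10·x + 0·x² + 11/40·x³.
With x = 1/2: p(1/2) = -1/64.

-0.0156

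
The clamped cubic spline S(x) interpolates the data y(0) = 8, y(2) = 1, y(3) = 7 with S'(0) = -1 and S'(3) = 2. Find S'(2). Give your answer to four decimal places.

Let M_i = S''(x_i). Step sizes h_i = 2, 1; slopes of the chords Δ_i = (y_(i+1) - y_i)/h_i = -7/2, 6.
  2·M_0 + 6·M_1 + 1·M_2 = 6(Δ_1 - Δ_0) = 57
Clamped end conditions give two more equations: 2h_0·M_0 + h_0·M_1 = 6(Δ_0 - S'(0)) = -15 and h_1·M_1 + 2h_1·M_2 = 6(S'(3) - Δ_1) = -24.
Solving the tridiagonal system: M_0 = -49/4, M_1 = 17, M_2 = -41/2.
On [2, 3], S'(x) = b_1 + 2c_1·(x - 2) + 3d_1·(x - 2)² with b_1 = Δ_1 - h_1(2M_1 + M_2)/6 = 15/4, c_1 = M_1/2 = 17/2, d_1 = (M_2 - M_1)/(6h_1) = -25/4. So S'(2) = 15/4.

3.7500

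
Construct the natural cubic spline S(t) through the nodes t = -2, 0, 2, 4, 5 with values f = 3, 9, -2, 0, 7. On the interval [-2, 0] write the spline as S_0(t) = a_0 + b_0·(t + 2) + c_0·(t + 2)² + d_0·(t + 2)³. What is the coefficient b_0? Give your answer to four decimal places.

5.6098

Let m_i = S''(x_i). Step sizes h_i = 2, 2, 2, 1; slopes of the chords Δ_i = (y_(i+1) - y_i)/h_i = 3, -11/2, 1, 7.
  2·m_0 + 8·m_1 + 2·m_2 = 6(Δ_1 - Δ_0) = -51
  2·m_1 + 8·m_2 + 2·m_3 = 6(Δ_2 - Δ_1) = 39
  2·m_2 + 6·m_3 + 1·m_4 = 6(Δ_3 - Δ_2) = 36
Natural end conditions: m_0 = m_4 = 0.
Forward elimination and back-substitution give m_0 = 0, m_1 = -321/41, m_2 = 477/82, m_3 = 333/82, m_4 = 0.
On [-2, 0], with S_0(t) = a_0 + b_0·(t + 2) + c_0·(t + 2)² + d_0·(t + 2)³: c_0 = m_0/2 = 0, d_0 = (m_1 - m_0)/(6h_0) = -107/164, b_0 = Δ_0 - h_0(2m_0 + m_1)/6 = 230/41.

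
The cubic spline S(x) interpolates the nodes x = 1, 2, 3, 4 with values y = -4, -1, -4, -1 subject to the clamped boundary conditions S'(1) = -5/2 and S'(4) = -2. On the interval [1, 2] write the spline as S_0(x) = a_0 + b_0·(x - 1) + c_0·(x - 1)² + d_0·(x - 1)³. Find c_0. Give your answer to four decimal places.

With M_i denoting the second derivative at x_i, h_i = 1, 1, 1, and Δ_i = (y_(i+1) − y_i)/h_i = 3, -3, 3:
  1·M_0 + 4·M_1 + 1·M_2 = 6(Δ_1 - Δ_0) = -36
  1·M_1 + 4·M_2 + 1·M_3 = 6(Δ_2 - Δ_1) = 36
Clamped end conditions give two more equations: 2h_0·M_0 + h_0·M_1 = 6(Δ_0 - S'(1)) = 33 and h_2·M_2 + 2h_2·M_3 = 6(S'(4) - Δ_2) = -30.
Solving the tridiagonal system: M_0 = 404/15, M_1 = -313/15, M_2 = 308/15, M_3 = -379/15.
On [1, 2], with S_0(x) = a_0 + b_0·(x - 1) + c_0·(x - 1)² + d_0·(x - 1)³: c_0 = M_0/2 = 202/15, d_0 = (M_1 - M_0)/(6h_0) = -239/30, b_0 = Δ_0 - h_0(2M_0 + M_1)/6 = -5/2.

13.4667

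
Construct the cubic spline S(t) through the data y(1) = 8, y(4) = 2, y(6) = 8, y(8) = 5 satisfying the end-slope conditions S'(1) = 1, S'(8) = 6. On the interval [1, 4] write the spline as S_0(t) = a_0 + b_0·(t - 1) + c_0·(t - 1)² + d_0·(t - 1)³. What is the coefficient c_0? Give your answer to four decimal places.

Let M_i = S''(x_i). Step sizes h_i = 3, 2, 2; slopes of the chords Δ_i = (y_(i+1) - y_i)/h_i = -2, 3, -3/2.
  3·M_0 + 10·M_1 + 2·M_2 = 6(Δ_1 - Δ_0) = 30
  2·M_1 + 8·M_2 + 2·M_3 = 6(Δ_2 - Δ_1) = -27
Clamped end conditions give two more equations: 2h_0·M_0 + h_0·M_1 = 6(Δ_0 - S'(1)) = -18 and h_2·M_2 + 2h_2·M_3 = 6(S'(8) - Δ_2) = 45.
Solving: M_0 = -235/37, M_1 = 248/37, M_2 = -665/74, M_3 = 1165/74.
On [1, 4], with S_0(t) = a_0 + b_0·(t - 1) + c_0·(t - 1)² + d_0·(t - 1)³: c_0 = M_0/2 = -235/74, d_0 = (M_1 - M_0)/(6h_0) = 161/222, b_0 = Δ_0 - h_0(2M_0 + M_1)/6 = 1.

-3.1757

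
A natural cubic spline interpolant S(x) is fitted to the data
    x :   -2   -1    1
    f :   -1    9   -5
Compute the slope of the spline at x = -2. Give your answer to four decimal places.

12.8333

Put M_i = S'' at the i-th knot. Here h = (1, 2) and Δ = (10, -7), so the interior equations h_(i-1)·M_(i-1) + 2(h_(i-1)+h_i)·M_i + h_i·M_(i+1) = 6(Δ_i − Δ_(i-1)) read
  1·M_0 + 6·M_1 + 2·M_2 = 6(Δ_1 - Δ_0) = -102
Natural end conditions: M_0 = M_2 = 0.
Solving the tridiagonal system: M_0 = 0, M_1 = -17, M_2 = 0.
On [-2, -1], S'(x) = b_0 + 2c_0·(x + 2) + 3d_0·(x + 2)² with b_0 = Δ_0 - h_0(2M_0 + M_1)/6 = 77/6, c_0 = M_0/2 = 0, d_0 = (M_1 - M_0)/(6h_0) = -17/6. So S'(-2) = 77/6.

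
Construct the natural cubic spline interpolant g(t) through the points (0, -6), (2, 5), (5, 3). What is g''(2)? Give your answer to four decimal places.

Write M_i for g''(x_i). With h_i = 2, 3 and divided differences Δ_i = 11/2, -2/3, the continuity of g' gives the tridiagonal system
  2·M_0 + 10·M_1 + 3·M_2 = 6(Δ_1 - Δ_0) = -37
Natural end conditions: M_0 = M_2 = 0.
Solving the tridiagonal system: M_0 = 0, M_1 = -37/10, M_2 = 0.

-3.7000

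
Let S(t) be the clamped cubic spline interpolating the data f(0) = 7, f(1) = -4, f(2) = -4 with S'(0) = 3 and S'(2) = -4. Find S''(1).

Write M_i for S''(x_i). With h_i = 1, 1 and divided differences Δ_i = -11, 0, the continuity of S' gives the tridiagonal system
  1·M_0 + 4·M_1 + 1·M_2 = 6(Δ_1 - Δ_0) = 66
Clamped end conditions give two more equations: 2h_0·M_0 + h_0·M_1 = 6(Δ_0 - S'(0)) = -84 and h_1·M_1 + 2h_1·M_2 = 6(S'(2) - Δ_1) = -24.
Hence M_0 = -62, M_1 = 40, M_2 = -32.

40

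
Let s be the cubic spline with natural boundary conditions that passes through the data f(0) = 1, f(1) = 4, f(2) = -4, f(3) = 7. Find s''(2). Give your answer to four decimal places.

34.8000

Write M_i for s''(x_i). With h_i = 1, 1, 1 and divided differences Δ_i = 3, -8, 11, the continuity of s' gives the tridiagonal system
  1·M_0 + 4·M_1 + 1·M_2 = 6(Δ_1 - Δ_0) = -66
  1·M_1 + 4·M_2 + 1·M_3 = 6(Δ_2 - Δ_1) = 114
Natural end conditions: M_0 = M_3 = 0.
Solving the tridiagonal system: M_0 = 0, M_1 = -126/5, M_2 = 174/5, M_3 = 0.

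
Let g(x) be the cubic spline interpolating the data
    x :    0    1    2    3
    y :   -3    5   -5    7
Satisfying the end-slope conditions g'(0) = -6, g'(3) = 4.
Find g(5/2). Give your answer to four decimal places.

Write M_i for g''(x_i). With h_i = 1, 1, 1 and divided differences Δ_i = 8, -10, 12, the continuity of g' gives the tridiagonal system
  1·M_0 + 4·M_1 + 1·M_2 = 6(Δ_1 - Δ_0) = -108
  1·M_1 + 4·M_2 + 1·M_3 = 6(Δ_2 - Δ_1) = 132
Clamped end conditions give two more equations: 2h_0·M_0 + h_0·M_1 = 6(Δ_0 - g'(0)) = 84 and h_2·M_2 + 2h_2·M_3 = 6(g'(3) - Δ_2) = -48.
Solving: M_0 = 1084/15, M_1 = -908/15, M_2 = 928/15, M_3 = -824/15.
On [2, 3], g(x) = -5 + 8/15·(x - 2) + 464/15·(x - 2)² - 292/15·(x - 2)³.
With (x - 2) = 1/2: g(5/2) = 17/30.

0.5667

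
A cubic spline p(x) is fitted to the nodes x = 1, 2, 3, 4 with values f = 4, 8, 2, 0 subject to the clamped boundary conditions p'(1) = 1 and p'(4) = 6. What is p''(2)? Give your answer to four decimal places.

Put M_i = p'' at the i-th knot. Here h = (1, 1, 1) and Δ = (4, -6, -2), so the interior equations h_(i-1)·M_(i-1) + 2(h_(i-1)+h_i)·M_i + h_i·M_(i+1) = 6(Δ_i − Δ_(i-1)) read
  1·M_0 + 4·M_1 + 1·M_2 = 6(Δ_1 - Δ_0) = -60
  1·M_1 + 4·M_2 + 1·M_3 = 6(Δ_2 - Δ_1) = 24
Clamped end conditions give two more equations: 2h_0·M_0 + h_0·M_1 = 6(Δ_0 - p'(1)) = 18 and h_2·M_2 + 2h_2·M_3 = 6(p'(4) - Δ_2) = 48.
Hence M_0 = 296/15, M_1 = -322/15, M_2 = 92/15, M_3 = 314/15.

-21.4667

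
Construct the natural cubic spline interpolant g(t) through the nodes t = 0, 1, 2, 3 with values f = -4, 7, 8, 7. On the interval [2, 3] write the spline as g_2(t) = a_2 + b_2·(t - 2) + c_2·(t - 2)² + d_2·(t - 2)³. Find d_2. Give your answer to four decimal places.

Write σ_i for g''(x_i). With h_i = 1, 1, 1 and divided differences Δ_i = 11, 1, -1, the continuity of g' gives the tridiagonal system
  1·σ_0 + 4·σ_1 + 1·σ_2 = 6(Δ_1 - Δ_0) = -60
  1·σ_1 + 4·σ_2 + 1·σ_3 = 6(Δ_2 - Δ_1) = -12
Natural end conditions: σ_0 = σ_3 = 0.
Hence σ_0 = 0, σ_1 = -76/5, σ_2 = 4/5, σ_3 = 0.
On [2, 3], with g_2(t) = a_2 + b_2·(t - 2) + c_2·(t - 2)² + d_2·(t - 2)³: c_2 = σ_2/2 = 2/5, d_2 = (σ_3 - σ_2)/(6h_2) = -2/15, b_2 = Δ_2 - h_2(2σ_2 + σ_3)/6 = -19/15.

-0.1333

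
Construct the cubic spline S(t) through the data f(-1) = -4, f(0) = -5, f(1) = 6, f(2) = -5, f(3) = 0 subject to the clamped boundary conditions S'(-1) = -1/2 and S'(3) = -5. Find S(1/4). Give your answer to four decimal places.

Put m_i = S'' at the i-th knot. Here h = (1, 1, 1, 1) and Δ = (-1, 11, -11, 5), so the interior equations h_(i-1)·m_(i-1) + 2(h_(i-1)+h_i)·m_i + h_i·m_(i+1) = 6(Δ_i − Δ_(i-1)) read
  1·m_0 + 4·m_1 + 1·m_2 = 6(Δ_1 - Δ_0) = 72
  1·m_1 + 4·m_2 + 1·m_3 = 6(Δ_2 - Δ_1) = -132
  1·m_2 + 4·m_3 + 1·m_4 = 6(Δ_3 - Δ_2) = 96
Clamped end conditions give two more equations: 2h_0·m_0 + h_0·m_1 = 6(Δ_0 - S'(-1)) = -3 and h_3·m_3 + 2h_3·m_4 = 6(S'(3) - Δ_3) = -60.
Solving the tridiagonal system: m_0 = -159/8, m_1 = 147/4, m_2 = -441/8, m_3 = 207/4, m_4 = -447/8.
On [0, 1], S(t) = -5 + 127/16·t + 147/8·t² - 245/16·t³.
With t = 1/4: S(1/4) = -2157/1024.

-2.1064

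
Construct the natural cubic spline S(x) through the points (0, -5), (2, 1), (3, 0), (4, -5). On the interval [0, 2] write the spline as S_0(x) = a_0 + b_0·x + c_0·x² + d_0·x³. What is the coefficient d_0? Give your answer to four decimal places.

Let M_i = S''(x_i). Step sizes h_i = 2, 1, 1; slopes of the chords Δ_i = (y_(i+1) - y_i)/h_i = 3, -1, -5.
  2·M_0 + 6·M_1 + 1·M_2 = 6(Δ_1 - Δ_0) = -24
  1·M_1 + 4·M_2 + 1·M_3 = 6(Δ_2 - Δ_1) = -24
Natural end conditions: M_0 = M_3 = 0.
Solving: M_0 = 0, M_1 = -72/23, M_2 = -120/23, M_3 = 0.
On [0, 2], with S_0(x) = a_0 + b_0·x + c_0·x² + d_0·x³: c_0 = M_0/2 = 0, d_0 = (M_1 - M_0)/(6h_0) = -6/23, b_0 = Δ_0 - h_0(2M_0 + M_1)/6 = 93/23.

-0.2609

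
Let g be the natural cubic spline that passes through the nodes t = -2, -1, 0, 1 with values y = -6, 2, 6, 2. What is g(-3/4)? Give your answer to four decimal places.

3.6125

Put m_i = g'' at the i-th knot. Here h = (1, 1, 1) and Δ = (8, 4, -4), so the interior equations h_(i-1)·m_(i-1) + 2(h_(i-1)+h_i)·m_i + h_i·m_(i+1) = 6(Δ_i − Δ_(i-1)) read
  1·m_0 + 4·m_1 + 1·m_2 = 6(Δ_1 - Δ_0) = -24
  1·m_1 + 4·m_2 + 1·m_3 = 6(Δ_2 - Δ_1) = -48
Natural end conditions: m_0 = m_3 = 0.
Hence m_0 = 0, m_1 = -16/5, m_2 = -56/5, m_3 = 0.
On [-1, 0], g(t) = 2 + 104/15·(t + 1) - 8/5·(t + 1)² - 4/3·(t + 1)³.
With (t + 1) = 1/4: g(-3/4) = 289/80.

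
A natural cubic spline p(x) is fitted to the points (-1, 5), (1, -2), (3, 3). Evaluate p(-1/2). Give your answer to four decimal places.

2.5469

With σ_i denoting the second derivative at x_i, h_i = 2, 2, and Δ_i = (y_(i+1) − y_i)/h_i = -7/2, 5/2:
  2·σ_0 + 8·σ_1 + 2·σ_2 = 6(Δ_1 - Δ_0) = 36
Natural end conditions: σ_0 = σ_2 = 0.
Solving: σ_0 = 0, σ_1 = 9/2, σ_2 = 0.
On [-1, 1], p(x) = 5 - 5·(x + 1) + 0·(x + 1)² + 3/8·(x + 1)³.
With (x + 1) = 1/2: p(-1/2) = 163/64.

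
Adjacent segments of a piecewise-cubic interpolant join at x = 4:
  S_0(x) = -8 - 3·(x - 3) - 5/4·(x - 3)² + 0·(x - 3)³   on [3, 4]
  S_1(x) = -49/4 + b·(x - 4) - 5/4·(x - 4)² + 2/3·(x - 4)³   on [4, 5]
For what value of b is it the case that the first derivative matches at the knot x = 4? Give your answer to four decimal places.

S_0'(x) = -3 - 5/2·(x - 3) + 0·(x - 3)², so S_0'(4) = -11/2. On the right, S_1'(4) = b, so b = -11/2.

-5.5000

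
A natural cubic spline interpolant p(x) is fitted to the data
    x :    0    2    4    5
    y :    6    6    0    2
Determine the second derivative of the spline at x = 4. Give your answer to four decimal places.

6.2727

Put M_i = p'' at the i-th knot. Here h = (2, 2, 1) and Δ = (0, -3, 2), so the interior equations h_(i-1)·M_(i-1) + 2(h_(i-1)+h_i)·M_i + h_i·M_(i+1) = 6(Δ_i − Δ_(i-1)) read
  2·M_0 + 8·M_1 + 2·M_2 = 6(Δ_1 - Δ_0) = -18
  2·M_1 + 6·M_2 + 1·M_3 = 6(Δ_2 - Δ_1) = 30
Natural end conditions: M_0 = M_3 = 0.
Solving: M_0 = 0, M_1 = -42/11, M_2 = 69/11, M_3 = 0.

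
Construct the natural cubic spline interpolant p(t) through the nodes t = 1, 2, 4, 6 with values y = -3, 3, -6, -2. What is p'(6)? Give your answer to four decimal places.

Let M_i = p''(x_i). Step sizes h_i = 1, 2, 2; slopes of the chords Δ_i = (y_(i+1) - y_i)/h_i = 6, -9/2, 2.
  1·M_0 + 6·M_1 + 2·M_2 = 6(Δ_1 - Δ_0) = -63
  2·M_1 + 8·M_2 + 2·M_3 = 6(Δ_2 - Δ_1) = 39
Natural end conditions: M_0 = M_3 = 0.
Solving the tridiagonal system: M_0 = 0, M_1 = -291/22, M_2 = 90/11, M_3 = 0.
On [4, 6], p'(t) = b_2 + 2c_2·(t - 4) + 3d_2·(t - 4)² with b_2 = Δ_2 - h_2(2M_2 + M_3)/6 = -38/11, c_2 = M_2/2 = 45/11, d_2 = (M_3 - M_2)/(6h_2) = -15/22. So p'(6) = 52/11.

4.7273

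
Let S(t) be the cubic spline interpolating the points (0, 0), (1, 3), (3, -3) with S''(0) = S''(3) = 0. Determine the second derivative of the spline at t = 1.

-6

Write σ_i for S''(x_i). With h_i = 1, 2 and divided differences Δ_i = 3, -3, the continuity of S' gives the tridiagonal system
  1·σ_0 + 6·σ_1 + 2·σ_2 = 6(Δ_1 - Δ_0) = -36
Natural end conditions: σ_0 = σ_2 = 0.
Solving: σ_0 = 0, σ_1 = -6, σ_2 = 0.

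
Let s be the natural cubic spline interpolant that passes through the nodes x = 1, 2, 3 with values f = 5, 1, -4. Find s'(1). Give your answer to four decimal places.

With σ_i denoting the second derivative at x_i, h_i = 1, 1, and Δ_i = (y_(i+1) − y_i)/h_i = -4, -5:
  1·σ_0 + 4·σ_1 + 1·σ_2 = 6(Δ_1 - Δ_0) = -6
Natural end conditions: σ_0 = σ_2 = 0.
Solving: σ_0 = 0, σ_1 = -3/2, σ_2 = 0.
On [1, 2], s'(x) = b_0 + 2c_0·(x - 1) + 3d_0·(x - 1)² with b_0 = Δ_0 - h_0(2σ_0 + σ_1)/6 = -15/4, c_0 = σ_0/2 = 0, d_0 = (σ_1 - σ_0)/(6h_0) = -1/4. So s'(1) = -15/4.

-3.7500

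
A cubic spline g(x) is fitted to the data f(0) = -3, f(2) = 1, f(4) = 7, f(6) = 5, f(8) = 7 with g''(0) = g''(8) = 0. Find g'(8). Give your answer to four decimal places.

With σ_i denoting the second derivative at x_i, h_i = 2, 2, 2, 2, and Δ_i = (y_(i+1) − y_i)/h_i = 2, 3, -1, 1:
  2·σ_0 + 8·σ_1 + 2·σ_2 = 6(Δ_1 - Δ_0) = 6
  2·σ_1 + 8·σ_2 + 2·σ_3 = 6(Δ_2 - Δ_1) = -24
  2·σ_2 + 8·σ_3 + 2·σ_4 = 6(Δ_3 - Δ_2) = 12
Natural end conditions: σ_0 = σ_4 = 0.
Solving the tridiagonal system: σ_0 = 0, σ_1 = 99/56, σ_2 = -57/14, σ_3 = 141/56, σ_4 = 0.
On [6, 8], g'(x) = b_3 + 2c_3·(x - 6) + 3d_3·(x - 6)² with b_3 = Δ_3 - h_3(2σ_3 + σ_4)/6 = -19/28, c_3 = σ_3/2 = 141/112, d_3 = (σ_4 - σ_3)/(6h_3) = -47/224. So g'(8) = 103/56.

1.8393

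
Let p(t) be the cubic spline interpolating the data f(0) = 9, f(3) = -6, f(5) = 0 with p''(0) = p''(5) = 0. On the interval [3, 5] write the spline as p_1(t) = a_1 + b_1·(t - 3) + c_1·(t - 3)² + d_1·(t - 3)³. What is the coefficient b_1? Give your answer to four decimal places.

Write σ_i for p''(x_i). With h_i = 3, 2 and divided differences Δ_i = -5, 3, the continuity of p' gives the tridiagonal system
  3·σ_0 + 10·σ_1 + 2·σ_2 = 6(Δ_1 - Δ_0) = 48
Natural end conditions: σ_0 = σ_2 = 0.
Solving: σ_0 = 0, σ_1 = 24/5, σ_2 = 0.
On [3, 5], with p_1(t) = a_1 + b_1·(t - 3) + c_1·(t - 3)² + d_1·(t - 3)³: c_1 = σ_1/2 = 12/5, d_1 = (σ_2 - σ_1)/(6h_1) = -2/5, b_1 = Δ_1 - h_1(2σ_1 + σ_2)/6 = -1/5.

-0.2000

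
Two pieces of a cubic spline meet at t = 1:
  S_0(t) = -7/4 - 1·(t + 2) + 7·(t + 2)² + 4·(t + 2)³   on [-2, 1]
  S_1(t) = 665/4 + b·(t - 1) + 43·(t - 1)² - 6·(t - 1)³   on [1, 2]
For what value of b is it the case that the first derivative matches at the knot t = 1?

S_0'(t) = -1 + 14·(t + 2) + 12·(t + 2)², so S_0'(1) = 149. On the right, S_1'(1) = b, so b = 149.

149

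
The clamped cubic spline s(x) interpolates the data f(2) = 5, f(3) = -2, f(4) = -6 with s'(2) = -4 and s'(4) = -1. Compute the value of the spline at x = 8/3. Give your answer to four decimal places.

Write M_i for s''(x_i). With h_i = 1, 1 and divided differences Δ_i = -7, -4, the continuity of s' gives the tridiagonal system
  1·M_0 + 4·M_1 + 1·M_2 = 6(Δ_1 - Δ_0) = 18
Clamped end conditions give two more equations: 2h_0·M_0 + h_0·M_1 = 6(Δ_0 - s'(2)) = -18 and h_1·M_1 + 2h_1·M_2 = 6(s'(4) - Δ_1) = 18.
Hence M_0 = -12, M_1 = 6, M_2 = 6.
On [2, 3], s(x) = 5 - 4·(x - 2) - 6·(x - 2)² + 3·(x - 2)³.
With (x - 2) = 2/3: s(8/3) = 5/9.

0.5556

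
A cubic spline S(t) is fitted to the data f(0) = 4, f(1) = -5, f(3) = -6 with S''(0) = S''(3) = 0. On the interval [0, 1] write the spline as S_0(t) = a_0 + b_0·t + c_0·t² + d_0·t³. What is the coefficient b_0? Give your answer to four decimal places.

-10.4167

Write m_i for S''(x_i). With h_i = 1, 2 and divided differences Δ_i = -9, -1/2, the continuity of S' gives the tridiagonal system
  1·m_0 + 6·m_1 + 2·m_2 = 6(Δ_1 - Δ_0) = 51
Natural end conditions: m_0 = m_2 = 0.
Solving: m_0 = 0, m_1 = 17/2, m_2 = 0.
On [0, 1], with S_0(t) = a_0 + b_0·t + c_0·t² + d_0·t³: c_0 = m_0/2 = 0, d_0 = (m_1 - m_0)/(6h_0) = 17/12, b_0 = Δ_0 - h_0(2m_0 + m_1)/6 = -125/12.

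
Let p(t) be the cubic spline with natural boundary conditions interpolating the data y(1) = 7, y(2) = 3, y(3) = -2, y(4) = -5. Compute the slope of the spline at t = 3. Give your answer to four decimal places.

-4.2000

With M_i denoting the second derivative at x_i, h_i = 1, 1, 1, and Δ_i = (y_(i+1) − y_i)/h_i = -4, -5, -3:
  1·M_0 + 4·M_1 + 1·M_2 = 6(Δ_1 - Δ_0) = -6
  1·M_1 + 4·M_2 + 1·M_3 = 6(Δ_2 - Δ_1) = 12
Natural end conditions: M_0 = M_3 = 0.
Forward elimination and back-substitution give M_0 = 0, M_1 = -12/5, M_2 = 18/5, M_3 = 0.
On [3, 4], p'(t) = b_2 + 2c_2·(t - 3) + 3d_2·(t - 3)² with b_2 = Δ_2 - h_2(2M_2 + M_3)/6 = -21/5, c_2 = M_2/2 = 9/5, d_2 = (M_3 - M_2)/(6h_2) = -3/5. So p'(3) = -21/5.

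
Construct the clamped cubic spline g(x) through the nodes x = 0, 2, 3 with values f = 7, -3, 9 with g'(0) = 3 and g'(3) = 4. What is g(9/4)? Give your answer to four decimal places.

Write σ_i for g''(x_i). With h_i = 2, 1 and divided differences Δ_i = -5, 12, the continuity of g' gives the tridiagonal system
  2·σ_0 + 6·σ_1 + 1·σ_2 = 6(Δ_1 - Δ_0) = 102
Clamped end conditions give two more equations: 2h_0·σ_0 + h_0·σ_1 = 6(Δ_0 - g'(0)) = -48 and h_1·σ_1 + 2h_1·σ_2 = 6(g'(3) - Δ_1) = -48.
Solving the tridiagonal system: σ_0 = -86/3, σ_1 = 100/3, σ_2 = -122/3.
On [2, 3], g(x) = -3 + 23/3·(x - 2) + 50/3·(x - 2)² - 37/3·(x - 2)³.
With (x - 2) = 1/4: g(9/4) = -15/64.

-0.2344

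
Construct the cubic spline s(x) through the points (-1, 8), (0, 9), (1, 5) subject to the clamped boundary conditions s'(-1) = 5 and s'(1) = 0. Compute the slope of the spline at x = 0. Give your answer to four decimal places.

Write M_i for s''(x_i). With h_i = 1, 1 and divided differences Δ_i = 1, -4, the continuity of s' gives the tridiagonal system
  1·M_0 + 4·M_1 + 1·M_2 = 6(Δ_1 - Δ_0) = -30
Clamped end conditions give two more equations: 2h_0·M_0 + h_0·M_1 = 6(Δ_0 - s'(-1)) = -24 and h_1·M_1 + 2h_1·M_2 = 6(s'(1) - Δ_1) = 24.
Hence M_0 = -7, M_1 = -10, M_2 = 17.
On [0, 1], s'(x) = b_1 + 2c_1·x + 3d_1·x² with b_1 = Δ_1 - h_1(2M_1 + M_2)/6 = -7/2, c_1 = M_1/2 = -5, d_1 = (M_2 - M_1)/(6h_1) = 9/2. So s'(0) = -7/2.

-3.5000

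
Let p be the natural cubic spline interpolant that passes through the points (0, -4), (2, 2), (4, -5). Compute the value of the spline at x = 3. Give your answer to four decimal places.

-0.2813

Put M_i = p'' at the i-th knot. Here h = (2, 2) and Δ = (3, -7/2), so the interior equations h_(i-1)·M_(i-1) + 2(h_(i-1)+h_i)·M_i + h_i·M_(i+1) = 6(Δ_i − Δ_(i-1)) read
  2·M_0 + 8·M_1 + 2·M_2 = 6(Δ_1 - Δ_0) = -39
Natural end conditions: M_0 = M_2 = 0.
Solving the tridiagonal system: M_0 = 0, M_1 = -39/8, M_2 = 0.
On [2, 4], p(x) = 2 - 1/4·(x - 2) - 39/16·(x - 2)² + 13/32·(x - 2)³.
With (x - 2) = 1: p(3) = -9/32.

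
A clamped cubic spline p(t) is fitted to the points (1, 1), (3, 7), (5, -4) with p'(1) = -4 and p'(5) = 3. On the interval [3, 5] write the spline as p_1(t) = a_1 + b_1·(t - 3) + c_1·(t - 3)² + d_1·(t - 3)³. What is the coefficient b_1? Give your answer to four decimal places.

With m_i denoting the second derivative at x_i, h_i = 2, 2, and Δ_i = (y_(i+1) − y_i)/h_i = 3, -11/2:
  2·m_0 + 8·m_1 + 2·m_2 = 6(Δ_1 - Δ_0) = -51
Clamped end conditions give two more equations: 2h_0·m_0 + h_0·m_1 = 6(Δ_0 - p'(1)) = 42 and h_1·m_1 + 2h_1·m_2 = 6(p'(5) - Δ_1) = 51.
Solving: m_0 = 149/8, m_1 = -65/4, m_2 = 167/8.
On [3, 5], with p_1(t) = a_1 + b_1·(t - 3) + c_1·(t - 3)² + d_1·(t - 3)³: c_1 = m_1/2 = -65/8, d_1 = (m_2 - m_1)/(6h_1) = 99/32, b_1 = Δ_1 - h_1(2m_1 + m_2)/6 = -13/8.

-1.6250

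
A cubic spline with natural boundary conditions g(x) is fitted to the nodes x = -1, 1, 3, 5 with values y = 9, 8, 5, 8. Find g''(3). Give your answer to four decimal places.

Put m_i = g'' at the i-th knot. Here h = (2, 2, 2) and Δ = (-1/2, -3/2, 3/2), so the interior equations h_(i-1)·m_(i-1) + 2(h_(i-1)+h_i)·m_i + h_i·m_(i+1) = 6(Δ_i − Δ_(i-1)) read
  2·m_0 + 8·m_1 + 2·m_2 = 6(Δ_1 - Δ_0) = -6
  2·m_1 + 8·m_2 + 2·m_3 = 6(Δ_2 - Δ_1) = 18
Natural end conditions: m_0 = m_3 = 0.
Hence m_0 = 0, m_1 = -7/5, m_2 = 13/5, m_3 = 0.

2.6000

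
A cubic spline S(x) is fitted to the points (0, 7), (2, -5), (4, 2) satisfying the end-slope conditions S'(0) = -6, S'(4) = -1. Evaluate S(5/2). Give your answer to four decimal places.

Let σ_i = S''(x_i). Step sizes h_i = 2, 2; slopes of the chords Δ_i = (y_(i+1) - y_i)/h_i = -6, 7/2.
  2·σ_0 + 8·σ_1 + 2·σ_2 = 6(Δ_1 - Δ_0) = 57
Clamped end conditions give two more equations: 2h_0·σ_0 + h_0·σ_1 = 6(Δ_0 - S'(0)) = 0 and h_1·σ_1 + 2h_1·σ_2 = 6(S'(4) - Δ_1) = -27.
Forward elimination and back-substitution give σ_0 = -47/8, σ_1 = 47/4, σ_2 = -101/8.
On [2, 4], S(x) = -5 - 1/8·(x - 2) + 47/8·(x - 2)² - 65/32·(x - 2)³.
With (x - 2) = 1/2: S(5/2) = -985/256.

-3.8477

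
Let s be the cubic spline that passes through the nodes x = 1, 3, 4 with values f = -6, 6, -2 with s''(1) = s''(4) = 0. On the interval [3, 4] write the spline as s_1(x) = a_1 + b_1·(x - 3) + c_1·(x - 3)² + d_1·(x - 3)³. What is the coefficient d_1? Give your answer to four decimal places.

Let σ_i = s''(x_i). Step sizes h_i = 2, 1; slopes of the chords Δ_i = (y_(i+1) - y_i)/h_i = 6, -8.
  2·σ_0 + 6·σ_1 + 1·σ_2 = 6(Δ_1 - Δ_0) = -84
Natural end conditions: σ_0 = σ_2 = 0.
Forward elimination and back-substitution give σ_0 = 0, σ_1 = -14, σ_2 = 0.
On [3, 4], with s_1(x) = a_1 + b_1·(x - 3) + c_1·(x - 3)² + d_1·(x - 3)³: c_1 = σ_1/2 = -7, d_1 = (σ_2 - σ_1)/(6h_1) = 7/3, b_1 = Δ_1 - h_1(2σ_1 + σ_2)/6 = -10/3.

2.3333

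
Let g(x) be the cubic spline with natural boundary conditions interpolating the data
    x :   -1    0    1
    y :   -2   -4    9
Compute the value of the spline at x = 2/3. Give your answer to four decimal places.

3.5556

Write σ_i for g''(x_i). With h_i = 1, 1 and divided differences Δ_i = -2, 13, the continuity of g' gives the tridiagonal system
  1·σ_0 + 4·σ_1 + 1·σ_2 = 6(Δ_1 - Δ_0) = 90
Natural end conditions: σ_0 = σ_2 = 0.
Solving: σ_0 = 0, σ_1 = 45/2, σ_2 = 0.
On [0, 1], g(x) = -4 + 11/2·x + 45/4·x² - 15/4·x³.
With x = 2/3: g(2/3) = 32/9.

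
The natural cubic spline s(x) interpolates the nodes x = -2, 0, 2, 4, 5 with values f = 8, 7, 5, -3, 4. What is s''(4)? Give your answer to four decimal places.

12.9146

Write σ_i for s''(x_i). With h_i = 2, 2, 2, 1 and divided differences Δ_i = -1/2, -1, -4, 7, the continuity of s' gives the tridiagonal system
  2·σ_0 + 8·σ_1 + 2·σ_2 = 6(Δ_1 - Δ_0) = -3
  2·σ_1 + 8·σ_2 + 2·σ_3 = 6(Δ_2 - Δ_1) = -18
  2·σ_2 + 6·σ_3 + 1·σ_4 = 6(Δ_3 - Δ_2) = 66
Natural end conditions: σ_0 = σ_4 = 0.
Forward elimination and back-substitution give σ_0 = 0, σ_1 = 87/82, σ_2 = -471/82, σ_3 = 1059/82, σ_4 = 0.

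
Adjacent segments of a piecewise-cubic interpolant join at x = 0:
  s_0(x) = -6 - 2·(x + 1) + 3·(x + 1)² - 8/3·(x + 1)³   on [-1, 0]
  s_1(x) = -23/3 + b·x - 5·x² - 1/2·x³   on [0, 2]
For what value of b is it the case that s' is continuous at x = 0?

-4

s_0'(x) = -2 + 6·(x + 1) - 8·(x + 1)², so s_0'(0) = -4. On the right, s_1'(0) = b, so b = -4.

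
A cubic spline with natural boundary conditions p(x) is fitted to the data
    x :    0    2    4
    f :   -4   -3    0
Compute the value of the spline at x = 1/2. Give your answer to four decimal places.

Let m_i = p''(x_i). Step sizes h_i = 2, 2; slopes of the chords Δ_i = (y_(i+1) - y_i)/h_i = 1/2, 3/2.
  2·m_0 + 8·m_1 + 2·m_2 = 6(Δ_1 - Δ_0) = 6
Natural end conditions: m_0 = m_2 = 0.
Forward elimination and back-substitution give m_0 = 0, m_1 = 3/4, m_2 = 0.
On [0, 2], p(x) = -4 + 1/4·x + 0·x² + 1/16·x³.
With x = 1/2: p(1/2) = -495/128.

-3.8672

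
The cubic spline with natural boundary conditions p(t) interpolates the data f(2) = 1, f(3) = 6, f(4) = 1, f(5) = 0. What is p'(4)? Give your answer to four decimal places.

-4.4667

With M_i denoting the second derivative at x_i, h_i = 1, 1, 1, and Δ_i = (y_(i+1) − y_i)/h_i = 5, -5, -1:
  1·M_0 + 4·M_1 + 1·M_2 = 6(Δ_1 - Δ_0) = -60
  1·M_1 + 4·M_2 + 1·M_3 = 6(Δ_2 - Δ_1) = 24
Natural end conditions: M_0 = M_3 = 0.
Hence M_0 = 0, M_1 = -88/5, M_2 = 52/5, M_3 = 0.
On [4, 5], p'(t) = b_2 + 2c_2·(t - 4) + 3d_2·(t - 4)² with b_2 = Δ_2 - h_2(2M_2 + M_3)/6 = -67/15, c_2 = M_2/2 = 26/5, d_2 = (M_3 - M_2)/(6h_2) = -26/15. So p'(4) = -67/15.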